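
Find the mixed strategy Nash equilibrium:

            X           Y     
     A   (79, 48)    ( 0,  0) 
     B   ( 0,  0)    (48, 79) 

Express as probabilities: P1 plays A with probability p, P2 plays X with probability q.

p = 0.622, q = 0.378

Work:
Find probabilities that make opponent indifferent:
P2 chooses q to make P1 indifferent between A and B
P1 chooses p to make P2 indifferent between X and Y
Mixed NE: P1 plays (A: 0.622, B: 0.378), P2 plays (X: 0.378, Y: 0.622)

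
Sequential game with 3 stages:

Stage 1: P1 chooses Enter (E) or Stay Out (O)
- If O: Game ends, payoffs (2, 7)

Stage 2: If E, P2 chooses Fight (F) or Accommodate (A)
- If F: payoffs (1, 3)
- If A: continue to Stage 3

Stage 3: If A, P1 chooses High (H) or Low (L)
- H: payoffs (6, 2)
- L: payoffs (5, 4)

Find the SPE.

SPE: (O, F, H); Outcome (2, 7)

Work:
Stage 3: P1 chooses H (6 vs 5)
Stage 2: P2: F->3, A->2 (anticipating H). Choose F
Stage 1: P1: O->2, E->1 (anticipating F, H). Choose O
SPE path: O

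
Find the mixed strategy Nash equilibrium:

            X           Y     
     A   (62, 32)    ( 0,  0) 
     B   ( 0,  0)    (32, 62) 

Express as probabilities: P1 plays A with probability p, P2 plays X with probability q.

p = 0.6596, q = 0.3404

Work:
Find probabilities that make opponent indifferent:
P2 chooses q to make P1 indifferent between A and B
P1 chooses p to make P2 indifferent between X and Y
Mixed NE: P1 plays (A: 0.6596, B: 0.3404), P2 plays (X: 0.3404, Y: 0.6596)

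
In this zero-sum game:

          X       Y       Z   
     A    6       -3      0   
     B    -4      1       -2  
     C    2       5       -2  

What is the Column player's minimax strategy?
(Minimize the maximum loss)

Column should play Z, value = 0

Work:
Column player minimizes Row's maximum payoff:
Column X: max payoff to Row = 6
Column Y: max payoff to Row = 5
Column Z: max payoff to Row = 0
Minimum is 0, achieved by column Z.
Minimax strategy: Z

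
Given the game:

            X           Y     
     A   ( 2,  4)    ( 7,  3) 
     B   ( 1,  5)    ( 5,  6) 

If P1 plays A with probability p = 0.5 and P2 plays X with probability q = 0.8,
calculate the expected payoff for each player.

E[P1] = 2.4, E[P2] = 4.5

Work:
E[P1] = p·q·π₁(A,X) + p·(1-q)·π₁(A,Y) + (1-p)·q·π₁(B,X) + (1-p)·(1-q)·π₁(B,Y)
= 0.5·0.8·2 + 0.5·0.2·7 + 0.5·0.8·1 + 0.5·0.2·5
= 2.4

E[P2] = 4.5 (similar calculation)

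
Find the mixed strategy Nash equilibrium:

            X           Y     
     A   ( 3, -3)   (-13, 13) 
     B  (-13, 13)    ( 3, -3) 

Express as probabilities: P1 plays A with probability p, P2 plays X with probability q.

p = 0.5, q = 0.5

Work:
Find probabilities that make opponent indifferent:
P2 chooses q to make P1 indifferent between A and B
P1 chooses p to make P2 indifferent between X and Y
Mixed NE: P1 plays (A: 0.5, B: 0.5), P2 plays (X: 0.5, Y: 0.5)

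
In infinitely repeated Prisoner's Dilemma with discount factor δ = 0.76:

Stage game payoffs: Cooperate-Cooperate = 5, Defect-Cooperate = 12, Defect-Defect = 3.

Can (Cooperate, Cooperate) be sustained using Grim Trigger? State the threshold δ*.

δ* = 0.7778; since δ = 0.76 < 0.7778, cooperation cannot be sustained

Work:
For Grim Trigger:
Cooperate forever: 5/(1-δ)
Defect then punished: 12 + 3·δ/(1-δ)
Need: 5/(1-δ) ≥ 12 + 3·δ/(1-δ)
Solving: δ ≥ (T-R)/(T-P) = (12-5)/(12-3) = 0.7778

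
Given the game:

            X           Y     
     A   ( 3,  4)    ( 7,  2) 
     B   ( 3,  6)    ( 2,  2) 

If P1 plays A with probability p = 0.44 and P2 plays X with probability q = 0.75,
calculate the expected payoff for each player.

E[P1] = 3.3, E[P2] = 4.34

Work:
E[P1] = p·q·π₁(A,X) + p·(1-q)·π₁(A,Y) + (1-p)·q·π₁(B,X) + (1-p)·(1-q)·π₁(B,Y)
= 0.44·0.75·3 + 0.44·0.25·7 + 0.56·0.75·3 + 0.56·0.25·2
= 3.3

E[P2] = 4.34 (similar calculation)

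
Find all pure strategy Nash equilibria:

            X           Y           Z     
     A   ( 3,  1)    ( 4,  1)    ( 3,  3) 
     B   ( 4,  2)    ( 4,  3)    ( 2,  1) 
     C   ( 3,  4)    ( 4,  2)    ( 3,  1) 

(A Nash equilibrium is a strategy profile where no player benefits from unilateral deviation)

Nash equilibrium: (A, Z), (B, Y)

Work:
Best responses:
  P1 vs X: payoffs [3, 4, 3] → best response B (payoff 4)
  P1 vs Y: payoffs [4, 4, 4] → best response A/B/C (payoff 4)
  P1 vs Z: payoffs [3, 2, 3] → best response A/C (payoff 3)
  P2 vs A: payoffs [1, 1, 3] → best response Z (payoff 3)
  P2 vs B: payoffs [2, 3, 1] → best response Y (payoff 3)
  P2 vs C: payoffs [4, 2, 1] → best response X (payoff 4)
Mutual best responses: (A,Z), (B,Y) → Nash equilibria.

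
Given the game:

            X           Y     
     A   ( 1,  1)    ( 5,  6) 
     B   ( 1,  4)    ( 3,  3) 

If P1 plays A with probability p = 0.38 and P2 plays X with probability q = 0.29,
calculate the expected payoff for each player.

E[P1] = 2.9596, E[P2] = 3.7688

Work:
E[P1] = p·q·π₁(A,X) + p·(1-q)·π₁(A,Y) + (1-p)·q·π₁(B,X) + (1-p)·(1-q)·π₁(B,Y)
= 0.38·0.29·1 + 0.38·0.71·5 + 0.62·0.29·1 + 0.62·0.71·3
= 2.9596

E[P2] = 3.7688 (similar calculation)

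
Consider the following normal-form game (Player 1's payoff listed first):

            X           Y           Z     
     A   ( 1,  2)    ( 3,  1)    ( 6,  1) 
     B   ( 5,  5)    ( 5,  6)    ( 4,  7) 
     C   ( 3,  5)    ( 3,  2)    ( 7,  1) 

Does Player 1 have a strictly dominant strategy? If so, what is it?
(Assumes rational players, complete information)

No strictly dominant strategy exists for Player 1

Work:
A strategy strictly dominates another if it gives a strictly higher payoff against every opponent action. Compare each pair of P1's strategies column-by-column:
  A vs B: [1 vs 5, 3 vs 5, 6 vs 4] → A does not strictly dominate B (column X: 1 ≤ 5)
  A vs C: [1 vs 3, 3 vs 3, 6 vs 7] → A does not strictly dominate C (column X: 1 ≤ 3)
  B vs A: [5 vs 1, 5 vs 3, 4 vs 6] → B does not strictly dominate A (column Z: 4 ≤ 6)
  B vs C: [5 vs 3, 5 vs 3, 4 vs 7] → B does not strictly dominate C (column Z: 4 ≤ 7)
  C vs A: [3 vs 1, 3 vs 3, 7 vs 6] → C does not strictly dominate A (column Y: 3 ≤ 3)
  C vs B: [3 vs 5, 3 vs 5, 7 vs 4] → C does not strictly dominate B (column X: 3 ≤ 5)
No single strategy strictly dominates all others → no strictly dominant strategy.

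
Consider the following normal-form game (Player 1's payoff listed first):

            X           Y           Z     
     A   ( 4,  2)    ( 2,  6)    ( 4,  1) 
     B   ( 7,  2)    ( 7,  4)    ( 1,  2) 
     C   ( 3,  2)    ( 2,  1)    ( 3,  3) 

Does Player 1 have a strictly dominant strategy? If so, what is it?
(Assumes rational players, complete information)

No strictly dominant strategy exists for Player 1

Work:
A strategy strictly dominates another if it gives a strictly higher payoff against every opponent action. Compare each pair of P1's strategies column-by-column:
  A vs B: [4 vs 7, 2 vs 7, 4 vs 1] → A does not strictly dominate B (column X: 4 ≤ 7)
  A vs C: [4 vs 3, 2 vs 2, 4 vs 3] → A does not strictly dominate C (column Y: 2 ≤ 2)
  B vs A: [7 vs 4, 7 vs 2, 1 vs 4] → B does not strictly dominate A (column Z: 1 ≤ 4)
  B vs C: [7 vs 3, 7 vs 2, 1 vs 3] → B does not strictly dominate C (column Z: 1 ≤ 3)
  C vs A: [3 vs 4, 2 vs 2, 3 vs 4] → C does not strictly dominate A (column X: 3 ≤ 4)
  C vs B: [3 vs 7, 2 vs 7, 3 vs 1] → C does not strictly dominate B (column X: 3 ≤ 7)
No single strategy strictly dominates all others → no strictly dominant strategy.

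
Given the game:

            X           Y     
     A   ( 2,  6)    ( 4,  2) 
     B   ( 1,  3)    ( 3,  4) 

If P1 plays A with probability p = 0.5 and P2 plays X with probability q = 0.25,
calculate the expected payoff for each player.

E[P1] = 3.0, E[P2] = 3.375

Work:
E[P1] = p·q·π₁(A,X) + p·(1-q)·π₁(A,Y) + (1-p)·q·π₁(B,X) + (1-p)·(1-q)·π₁(B,Y)
= 0.5·0.25·2 + 0.5·0.75·4 + 0.5·0.25·1 + 0.5·0.75·3
= 3.0

E[P2] = 3.375 (similar calculation)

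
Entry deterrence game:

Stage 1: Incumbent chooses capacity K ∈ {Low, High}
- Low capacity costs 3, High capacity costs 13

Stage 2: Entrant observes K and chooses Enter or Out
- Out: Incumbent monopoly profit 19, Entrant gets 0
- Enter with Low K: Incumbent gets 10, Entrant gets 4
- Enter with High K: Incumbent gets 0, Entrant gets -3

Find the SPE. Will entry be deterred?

SPE: (Low, Enter|Low, Out|High); Entry not deterred. Incumbent net profit = 7, Entrant gets 4

Work:
After Low K: Entrant enters (4 > 0)
After High K: Entrant stays out (-3 < 0)
Incumbent: Low → 10−3=7, High → 19−13=6
Incumbent chooses Low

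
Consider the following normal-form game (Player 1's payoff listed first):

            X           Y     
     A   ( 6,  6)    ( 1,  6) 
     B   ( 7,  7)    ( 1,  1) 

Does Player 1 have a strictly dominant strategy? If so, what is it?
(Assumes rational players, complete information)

No strictly dominant strategy exists for Player 1

Work:
A strategy strictly dominates another if it gives a strictly higher payoff against every opponent action. Compare each pair of P1's strategies column-by-column:
  A vs B: [6 vs 7, 1 vs 1] → A does not strictly dominate B (column X: 6 ≤ 7)
  B vs A: [7 vs 6, 1 vs 1] → B does not strictly dominate A (column Y: 1 ≤ 1)
No single strategy strictly dominates all others → no strictly dominant strategy.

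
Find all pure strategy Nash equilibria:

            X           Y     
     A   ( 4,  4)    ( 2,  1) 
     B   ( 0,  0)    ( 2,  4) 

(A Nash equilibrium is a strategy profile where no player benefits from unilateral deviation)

Nash equilibrium: (A, X), (B, Y)

Work:
Best responses:
  P1 vs X: payoffs [4, 0] → best response A (payoff 4)
  P1 vs Y: payoffs [2, 2] → best response A/B (payoff 2)
  P2 vs A: payoffs [4, 1] → best response X (payoff 4)
  P2 vs B: payoffs [0, 4] → best response Y (payoff 4)
Mutual best responses: (A,X), (B,Y) → Nash equilibria.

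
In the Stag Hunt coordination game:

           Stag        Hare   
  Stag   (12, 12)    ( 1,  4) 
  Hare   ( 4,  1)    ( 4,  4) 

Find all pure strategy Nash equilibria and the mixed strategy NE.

Pure NE: (Stag, Stag) and (Hare, Hare); Mixed NE: p = 0.2727, q = 0.2727

Work:
Check pure NE:
(Stag, Stag): (12, 12) - no unilateral deviation beneficial
(Hare, Hare): (4, 4) - no unilateral deviation beneficial
Mixed NE: P1 plays Stag with p = 0.2727, P2 plays Stag with q = 0.2727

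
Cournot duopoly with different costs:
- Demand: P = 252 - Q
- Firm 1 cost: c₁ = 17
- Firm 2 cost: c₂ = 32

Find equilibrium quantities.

q₁* = 83.33, q₂* = 68.33

Work:
Reaction: q₁ = (252 - 17 - q₂)/2
Reaction: q₂ = (252 - 32 - q₁)/2
Solve simultaneously:
q₁* = (252 - 2×17 + 32)/3 = 83.33
q₂* = (252 - 2×32 + 17)/3 = 68.33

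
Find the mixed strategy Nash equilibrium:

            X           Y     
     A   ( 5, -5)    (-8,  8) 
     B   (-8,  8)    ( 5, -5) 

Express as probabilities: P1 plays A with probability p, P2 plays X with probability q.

p = 0.5, q = 0.5

Work:
Find probabilities that make opponent indifferent:
P2 chooses q to make P1 indifferent between A and B
P1 chooses p to make P2 indifferent between X and Y
Mixed NE: P1 plays (A: 0.5, B: 0.5), P2 plays (X: 0.5, Y: 0.5)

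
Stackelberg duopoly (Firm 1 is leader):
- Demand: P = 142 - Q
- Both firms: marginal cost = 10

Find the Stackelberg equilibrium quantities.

q₁* (leader) = 66.0, q₂* (follower) = 33.0

Work:
Follower's reaction: q₂ = (a - c - q₁)/2
Leader substitutes: π₁ = q₁·(a - q₁ - (a-c-q₁)/2 - c)
FOC: q₁* = (142 - 10)/2 = 66.00
Then: q₂* = (142 - 10 - 66.0)/2 = 33.00
Leader has first-mover advantage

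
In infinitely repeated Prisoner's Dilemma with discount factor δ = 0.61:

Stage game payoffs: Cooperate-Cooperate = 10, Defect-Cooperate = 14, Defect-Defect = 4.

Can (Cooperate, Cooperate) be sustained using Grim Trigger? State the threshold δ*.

δ* = 0.4; since δ = 0.61 ≥ 0.4, cooperation can be sustained

Work:
For Grim Trigger:
Cooperate forever: 10/(1-δ)
Defect then punished: 14 + 4·δ/(1-δ)
Need: 10/(1-δ) ≥ 14 + 4·δ/(1-δ)
Solving: δ ≥ (T-R)/(T-P) = (14-10)/(14-4) = 0.4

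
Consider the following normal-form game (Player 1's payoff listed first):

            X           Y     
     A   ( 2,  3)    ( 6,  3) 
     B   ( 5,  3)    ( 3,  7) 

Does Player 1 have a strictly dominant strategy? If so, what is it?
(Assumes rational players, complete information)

No strictly dominant strategy exists for Player 1

Work:
A strategy strictly dominates another if it gives a strictly higher payoff against every opponent action. Compare each pair of P1's strategies column-by-column:
  A vs B: [2 vs 5, 6 vs 3] → A does not strictly dominate B (column X: 2 ≤ 5)
  B vs A: [5 vs 2, 3 vs 6] → B does not strictly dominate A (column Y: 3 ≤ 6)
No single strategy strictly dominates all others → no strictly dominant strategy.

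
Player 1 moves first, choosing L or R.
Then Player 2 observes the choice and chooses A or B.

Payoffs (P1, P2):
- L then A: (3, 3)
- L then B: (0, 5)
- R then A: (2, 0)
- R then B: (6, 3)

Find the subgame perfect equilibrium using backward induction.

P1 plays R, P2 plays B after L and B after R; Payoff (6, 3)

Work:
Backward induction:
After L: P2 chooses B → P1 gets 0
After R: P2 chooses B → P1 gets 6
P1 chooses R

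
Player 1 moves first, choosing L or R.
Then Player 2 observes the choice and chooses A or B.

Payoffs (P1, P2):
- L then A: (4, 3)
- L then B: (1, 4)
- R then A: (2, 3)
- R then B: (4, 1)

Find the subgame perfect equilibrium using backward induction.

P1 plays R, P2 plays B after L and A after R; Payoff (2, 3)

Work:
Backward induction:
After L: P2 chooses B → P1 gets 1
After R: P2 chooses A → P1 gets 2
P1 chooses R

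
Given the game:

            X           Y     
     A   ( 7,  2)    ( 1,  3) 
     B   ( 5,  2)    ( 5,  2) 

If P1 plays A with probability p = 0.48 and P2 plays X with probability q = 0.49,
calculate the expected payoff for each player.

E[P1] = 4.4912, E[P2] = 2.2448

Work:
E[P1] = p·q·π₁(A,X) + p·(1-q)·π₁(A,Y) + (1-p)·q·π₁(B,X) + (1-p)·(1-q)·π₁(B,Y)
= 0.48·0.49·7 + 0.48·0.51·1 + 0.52·0.49·5 + 0.52·0.51·5
= 4.4912

E[P2] = 2.2448 (similar calculation)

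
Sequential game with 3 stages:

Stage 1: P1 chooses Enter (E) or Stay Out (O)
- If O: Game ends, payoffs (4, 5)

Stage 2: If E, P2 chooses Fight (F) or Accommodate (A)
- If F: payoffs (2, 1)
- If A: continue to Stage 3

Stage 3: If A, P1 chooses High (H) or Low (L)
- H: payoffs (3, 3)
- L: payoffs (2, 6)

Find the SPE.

SPE: (O, A, H); Outcome (4, 5)

Work:
Stage 3: P1 chooses H (3 vs 2)
Stage 2: P2: F->1, A->3 (anticipating H). Choose A
Stage 1: P1: O->4, E->3 (anticipating A, H). Choose O
SPE path: O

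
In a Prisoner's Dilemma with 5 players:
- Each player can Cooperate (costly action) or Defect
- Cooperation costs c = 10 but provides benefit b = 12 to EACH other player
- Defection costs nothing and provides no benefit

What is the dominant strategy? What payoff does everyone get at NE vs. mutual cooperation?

Dominant: Defect; NE payoff = 0; Coop payoff = 38

Work:
Defect dominates (saves cost c = 10, benefit to others is external)
NE: All defect → everyone gets 0
If all cooperate: each receives (4)×12 - 10 = 38
Social dilemma: 38 > 0 but NE gives 0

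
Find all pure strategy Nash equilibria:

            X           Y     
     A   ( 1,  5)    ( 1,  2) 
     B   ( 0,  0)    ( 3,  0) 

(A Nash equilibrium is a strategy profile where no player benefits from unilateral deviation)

Nash equilibrium: (A, X), (B, Y)

Work:
Best responses:
  P1 vs X: payoffs [1, 0] → best response A (payoff 1)
  P1 vs Y: payoffs [1, 3] → best response B (payoff 3)
  P2 vs A: payoffs [5, 2] → best response X (payoff 5)
  P2 vs B: payoffs [0, 0] → best response X/Y (payoff 0)
Mutual best responses: (A,X), (B,Y) → Nash equilibria.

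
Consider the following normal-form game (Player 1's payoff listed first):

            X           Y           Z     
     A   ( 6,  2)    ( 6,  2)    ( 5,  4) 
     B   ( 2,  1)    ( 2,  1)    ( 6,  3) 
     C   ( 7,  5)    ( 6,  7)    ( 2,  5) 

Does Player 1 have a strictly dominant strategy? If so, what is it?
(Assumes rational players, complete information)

No strictly dominant strategy exists for Player 1

Work:
A strategy strictly dominates another if it gives a strictly higher payoff against every opponent action. Compare each pair of P1's strategies column-by-column:
  A vs B: [6 vs 2, 6 vs 2, 5 vs 6] → A does not strictly dominate B (column Z: 5 ≤ 6)
  A vs C: [6 vs 7, 6 vs 6, 5 vs 2] → A does not strictly dominate C (column X: 6 ≤ 7)
  B vs A: [2 vs 6, 2 vs 6, 6 vs 5] → B does not strictly dominate A (column X: 2 ≤ 6)
  B vs C: [2 vs 7, 2 vs 6, 6 vs 2] → B does not strictly dominate C (column X: 2 ≤ 7)
  C vs A: [7 vs 6, 6 vs 6, 2 vs 5] → C does not strictly dominate A (column Y: 6 ≤ 6)
  C vs B: [7 vs 2, 6 vs 2, 2 vs 6] → C does not strictly dominate B (column Z: 2 ≤ 6)
No single strategy strictly dominates all others → no strictly dominant strategy.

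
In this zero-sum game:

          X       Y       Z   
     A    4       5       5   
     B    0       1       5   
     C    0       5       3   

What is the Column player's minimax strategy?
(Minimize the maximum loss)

Column should play X, value = 4

Work:
Column player minimizes Row's maximum payoff:
Column X: max payoff to Row = 4
Column Y: max payoff to Row = 5
Column Z: max payoff to Row = 5
Minimum is 4, achieved by column X.
Minimax strategy: X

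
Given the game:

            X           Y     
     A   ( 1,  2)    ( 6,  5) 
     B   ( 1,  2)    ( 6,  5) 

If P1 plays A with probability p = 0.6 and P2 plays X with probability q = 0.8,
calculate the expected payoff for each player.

E[P1] = 2.0, E[P2] = 2.6

Work:
E[P1] = p·q·π₁(A,X) + p·(1-q)·π₁(A,Y) + (1-p)·q·π₁(B,X) + (1-p)·(1-q)·π₁(B,Y)
= 0.6·0.8·1 + 0.6·0.2·6 + 0.4·0.8·1 + 0.4·0.2·6
= 2.0

E[P2] = 2.6 (similar calculation)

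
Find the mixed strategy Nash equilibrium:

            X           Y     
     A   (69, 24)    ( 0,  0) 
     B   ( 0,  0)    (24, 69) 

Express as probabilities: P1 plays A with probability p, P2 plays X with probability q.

p = 0.7419, q = 0.2581

Work:
Find probabilities that make opponent indifferent:
P2 chooses q to make P1 indifferent between A and B
P1 chooses p to make P2 indifferent between X and Y
Mixed NE: P1 plays (A: 0.7419, B: 0.2581), P2 plays (X: 0.2581, Y: 0.7419)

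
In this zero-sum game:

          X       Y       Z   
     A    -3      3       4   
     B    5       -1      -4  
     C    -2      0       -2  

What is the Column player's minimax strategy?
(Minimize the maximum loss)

Column should play Y, value = 3

Work:
Column player minimizes Row's maximum payoff:
Column X: max payoff to Row = 5
Column Y: max payoff to Row = 3
Column Z: max payoff to Row = 4
Minimum is 3, achieved by column Y.
Minimax strategy: Y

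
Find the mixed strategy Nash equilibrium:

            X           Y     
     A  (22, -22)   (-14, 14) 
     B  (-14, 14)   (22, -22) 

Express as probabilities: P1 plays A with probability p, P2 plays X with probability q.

p = 0.5, q = 0.5

Work:
Find probabilities that make opponent indifferent:
P2 chooses q to make P1 indifferent between A and B
P1 chooses p to make P2 indifferent between X and Y
Mixed NE: P1 plays (A: 0.5, B: 0.5), P2 plays (X: 0.5, Y: 0.5)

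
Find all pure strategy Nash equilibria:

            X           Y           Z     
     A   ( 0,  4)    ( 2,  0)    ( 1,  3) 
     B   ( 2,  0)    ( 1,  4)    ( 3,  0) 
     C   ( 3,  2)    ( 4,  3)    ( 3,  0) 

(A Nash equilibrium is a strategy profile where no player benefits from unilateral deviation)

Nash equilibrium: (C, Y)

Work:
Best responses:
  P1 vs X: payoffs [0, 2, 3] → best response C (payoff 3)
  P1 vs Y: payoffs [2, 1, 4] → best response C (payoff 4)
  P1 vs Z: payoffs [1, 3, 3] → best response B/C (payoff 3)
  P2 vs A: payoffs [4, 0, 3] → best response X (payoff 4)
  P2 vs B: payoffs [0, 4, 0] → best response Y (payoff 4)
  P2 vs C: payoffs [2, 3, 0] → best response Y (payoff 3)
Mutual best responses: (C,Y) → Nash equilibria.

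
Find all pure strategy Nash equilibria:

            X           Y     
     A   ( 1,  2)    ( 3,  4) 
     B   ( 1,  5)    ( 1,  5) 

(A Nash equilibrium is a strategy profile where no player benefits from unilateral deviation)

Nash equilibrium: (A, Y), (B, X)

Work:
Best responses:
  P1 vs X: payoffs [1, 1] → best response A/B (payoff 1)
  P1 vs Y: payoffs [3, 1] → best response A (payoff 3)
  P2 vs A: payoffs [2, 4] → best response Y (payoff 4)
  P2 vs B: payoffs [5, 5] → best response X/Y (payoff 5)
Mutual best responses: (A,Y), (B,X) → Nash equilibria.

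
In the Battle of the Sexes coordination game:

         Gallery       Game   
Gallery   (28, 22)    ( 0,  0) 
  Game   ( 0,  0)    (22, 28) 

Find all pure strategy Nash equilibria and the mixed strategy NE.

Pure NE: (Gallery, Gallery) and (Game, Game); Mixed NE: p = 0.56, q = 0.44

Work:
Check pure NE:
(Gallery, Gallery): (28, 22) - no unilateral deviation beneficial
(Game, Game): (22, 28) - no unilateral deviation beneficial
Mixed NE: P1 plays Gallery with p = 0.56, P2 plays Gallery with q = 0.44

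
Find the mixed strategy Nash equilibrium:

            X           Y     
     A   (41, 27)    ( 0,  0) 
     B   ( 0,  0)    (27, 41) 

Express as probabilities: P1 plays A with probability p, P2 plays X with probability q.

p = 0.6029, q = 0.3971

Work:
Find probabilities that make opponent indifferent:
P2 chooses q to make P1 indifferent between A and B
P1 chooses p to make P2 indifferent between X and Y
Mixed NE: P1 plays (A: 0.6029, B: 0.3971), P2 plays (X: 0.3971, Y: 0.6029)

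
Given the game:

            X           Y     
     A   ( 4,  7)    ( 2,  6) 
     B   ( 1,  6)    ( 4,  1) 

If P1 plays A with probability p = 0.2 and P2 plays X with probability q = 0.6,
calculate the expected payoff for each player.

E[P1] = 2.4, E[P2] = 4.52

Work:
E[P1] = p·q·π₁(A,X) + p·(1-q)·π₁(A,Y) + (1-p)·q·π₁(B,X) + (1-p)·(1-q)·π₁(B,Y)
= 0.2·0.6·4 + 0.2·0.4·2 + 0.8·0.6·1 + 0.8·0.4·4
= 2.4

E[P2] = 4.52 (similar calculation)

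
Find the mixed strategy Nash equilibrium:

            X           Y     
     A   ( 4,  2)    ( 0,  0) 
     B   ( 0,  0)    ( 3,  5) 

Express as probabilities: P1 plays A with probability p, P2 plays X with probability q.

p = 0.7143, q = 0.4286

Work:
Find probabilities that make opponent indifferent:
P2 chooses q to make P1 indifferent between A and B
P1 chooses p to make P2 indifferent between X and Y
Mixed NE: P1 plays (A: 0.7143, B: 0.2857), P2 plays (X: 0.4286, Y: 0.5714)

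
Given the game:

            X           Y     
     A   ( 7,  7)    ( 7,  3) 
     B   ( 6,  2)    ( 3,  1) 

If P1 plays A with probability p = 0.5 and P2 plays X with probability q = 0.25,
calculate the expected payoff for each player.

E[P1] = 5.375, E[P2] = 2.625

Work:
E[P1] = p·q·π₁(A,X) + p·(1-q)·π₁(A,Y) + (1-p)·q·π₁(B,X) + (1-p)·(1-q)·π₁(B,Y)
= 0.5·0.25·7 + 0.5·0.75·7 + 0.5·0.25·6 + 0.5·0.75·3
= 5.375

E[P2] = 2.625 (similar calculation)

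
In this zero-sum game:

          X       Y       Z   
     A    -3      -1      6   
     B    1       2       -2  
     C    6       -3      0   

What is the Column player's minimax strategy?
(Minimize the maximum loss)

Column should play Y, value = 2

Work:
Column player minimizes Row's maximum payoff:
Column X: max payoff to Row = 6
Column Y: max payoff to Row = 2
Column Z: max payoff to Row = 6
Minimum is 2, achieved by column Y.
Minimax strategy: Y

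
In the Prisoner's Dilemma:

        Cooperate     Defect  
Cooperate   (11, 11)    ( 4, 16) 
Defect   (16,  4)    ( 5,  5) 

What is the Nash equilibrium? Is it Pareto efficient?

(Defect, Defect) is NE; not Pareto efficient

Work:
Defect dominates Cooperate for both players:
If P2 cooperates: Defect (16) > Cooperate (11)
If P2 defects: Defect (5) > Cooperate (4)
NE: (Defect, Defect) with payoff (5, 5)
But (Cooperate, Cooperate) = (11, 11) Pareto dominates (5, 5)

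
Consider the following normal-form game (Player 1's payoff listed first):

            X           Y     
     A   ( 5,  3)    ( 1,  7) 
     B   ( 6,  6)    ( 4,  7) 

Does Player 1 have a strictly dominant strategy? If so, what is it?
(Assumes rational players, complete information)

Yes, Player 1's strictly dominant strategy is B

Work:
A strategy strictly dominates another if it gives a strictly higher payoff against every opponent action. Compare each pair of P1's strategies column-by-column:
  A vs B: [5 vs 6, 1 vs 4] → A does not strictly dominate B (column X: 5 ≤ 6)
  B vs A: [6 vs 5, 4 vs 1] → B strictly dominates A
B strictly dominates every other strategy → strictly dominant.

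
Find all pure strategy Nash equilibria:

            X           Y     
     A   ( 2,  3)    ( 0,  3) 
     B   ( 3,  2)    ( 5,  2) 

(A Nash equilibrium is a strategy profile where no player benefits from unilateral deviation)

Nash equilibrium: (B, X), (B, Y)

Work:
Best responses:
  P1 vs X: payoffs [2, 3] → best response B (payoff 3)
  P1 vs Y: payoffs [0, 5] → best response B (payoff 5)
  P2 vs A: payoffs [3, 3] → best response X/Y (payoff 3)
  P2 vs B: payoffs [2, 2] → best response X/Y (payoff 2)
Mutual best responses: (B,X), (B,Y) → Nash equilibria.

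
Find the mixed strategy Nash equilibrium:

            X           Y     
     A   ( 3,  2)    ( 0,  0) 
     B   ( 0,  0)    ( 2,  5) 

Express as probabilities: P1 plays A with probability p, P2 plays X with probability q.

p = 0.7143, q = 0.4

Work:
Find probabilities that make opponent indifferent:
P2 chooses q to make P1 indifferent between A and B
P1 chooses p to make P2 indifferent between X and Y
Mixed NE: P1 plays (A: 0.7143, B: 0.2857), P2 plays (X: 0.4, Y: 0.6)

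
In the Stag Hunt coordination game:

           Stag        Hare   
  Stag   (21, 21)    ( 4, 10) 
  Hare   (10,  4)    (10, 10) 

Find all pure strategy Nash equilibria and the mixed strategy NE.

Pure NE: (Stag, Stag) and (Hare, Hare); Mixed NE: p = 0.3529, q = 0.3529

Work:
Check pure NE:
(Stag, Stag): (21, 21) - no unilateral deviation beneficial
(Hare, Hare): (10, 10) - no unilateral deviation beneficial
Mixed NE: P1 plays Stag with p = 0.3529, P2 plays Stag with q = 0.3529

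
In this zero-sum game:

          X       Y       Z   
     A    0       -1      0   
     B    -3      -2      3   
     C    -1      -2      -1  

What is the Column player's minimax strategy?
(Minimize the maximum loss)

Column should play Y, value = -1

Work:
Column player minimizes Row's maximum payoff:
Column X: max payoff to Row = 0
Column Y: max payoff to Row = -1
Column Z: max payoff to Row = 3
Minimum is -1, achieved by column Y.
Minimax strategy: Y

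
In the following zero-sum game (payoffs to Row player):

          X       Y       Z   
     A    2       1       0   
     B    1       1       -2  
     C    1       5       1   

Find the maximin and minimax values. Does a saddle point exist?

Maximin = 1, Minimax = 1, Saddle: True

Work:
Row minimums: [0, -2, 1] → maximin = 1
Column maximums: [2, 5, 1] → minimax = 1
Saddle point exists! Game value = 1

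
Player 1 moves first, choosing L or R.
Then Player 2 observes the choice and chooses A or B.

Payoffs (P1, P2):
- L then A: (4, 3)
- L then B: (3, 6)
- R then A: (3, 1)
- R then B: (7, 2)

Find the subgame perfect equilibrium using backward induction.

P1 plays R, P2 plays B after L and B after R; Payoff (7, 2)

Work:
Backward induction:
After L: P2 chooses B → P1 gets 3
After R: P2 chooses B → P1 gets 7
P1 chooses R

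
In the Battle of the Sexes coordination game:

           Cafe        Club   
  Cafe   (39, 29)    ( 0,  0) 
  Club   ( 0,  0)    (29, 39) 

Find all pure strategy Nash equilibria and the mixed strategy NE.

Pure NE: (Cafe, Cafe) and (Club, Club); Mixed NE: p = 0.5735, q = 0.4265

Work:
Check pure NE:
(Cafe, Cafe): (39, 29) - no unilateral deviation beneficial
(Club, Club): (29, 39) - no unilateral deviation beneficial
Mixed NE: P1 plays Cafe with p = 0.5735, P2 plays Cafe with q = 0.4265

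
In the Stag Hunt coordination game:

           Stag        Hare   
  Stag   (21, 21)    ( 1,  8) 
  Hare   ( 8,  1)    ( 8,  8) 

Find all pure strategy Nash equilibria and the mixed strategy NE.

Pure NE: (Stag, Stag) and (Hare, Hare); Mixed NE: p = 0.35, q = 0.35

Work:
Check pure NE:
(Stag, Stag): (21, 21) - no unilateral deviation beneficial
(Hare, Hare): (8, 8) - no unilateral deviation beneficial
Mixed NE: P1 plays Stag with p = 0.35, P2 plays Stag with q = 0.35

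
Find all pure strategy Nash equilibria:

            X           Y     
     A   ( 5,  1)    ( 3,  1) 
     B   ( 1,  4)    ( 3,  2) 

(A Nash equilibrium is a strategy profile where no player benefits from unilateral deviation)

Nash equilibrium: (A, X), (A, Y)

Work:
Best responses:
  P1 vs X: payoffs [5, 1] → best response A (payoff 5)
  P1 vs Y: payoffs [3, 3] → best response A/B (payoff 3)
  P2 vs A: payoffs [1, 1] → best response X/Y (payoff 1)
  P2 vs B: payoffs [4, 2] → best response X (payoff 4)
Mutual best responses: (A,X), (A,Y) → Nash equilibria.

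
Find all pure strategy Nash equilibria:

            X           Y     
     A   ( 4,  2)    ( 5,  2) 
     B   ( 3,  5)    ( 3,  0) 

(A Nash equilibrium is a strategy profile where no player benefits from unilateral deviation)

Nash equilibrium: (A, X), (A, Y)

Work:
Best responses:
  P1 vs X: payoffs [4, 3] → best response A (payoff 4)
  P1 vs Y: payoffs [5, 3] → best response A (payoff 5)
  P2 vs A: payoffs [2, 2] → best response X/Y (payoff 2)
  P2 vs B: payoffs [5, 0] → best response X (payoff 5)
Mutual best responses: (A,X), (A,Y) → Nash equilibria.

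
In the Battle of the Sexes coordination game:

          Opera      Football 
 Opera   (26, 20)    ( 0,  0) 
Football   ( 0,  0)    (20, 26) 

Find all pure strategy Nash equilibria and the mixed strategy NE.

Pure NE: (Opera, Opera) and (Football, Football); Mixed NE: p = 0.5652, q = 0.4348

Work:
Check pure NE:
(Opera, Opera): (26, 20) - no unilateral deviation beneficial
(Football, Football): (20, 26) - no unilateral deviation beneficial
Mixed NE: P1 plays Opera with p = 0.5652, P2 plays Opera with q = 0.4348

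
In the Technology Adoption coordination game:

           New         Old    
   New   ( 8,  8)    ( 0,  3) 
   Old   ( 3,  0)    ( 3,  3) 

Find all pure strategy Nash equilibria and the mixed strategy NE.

Pure NE: (New, New) and (Old, Old); Mixed NE: p = 0.375, q = 0.375

Work:
Check pure NE:
(New, New): (8, 8) - no unilateral deviation beneficial
(Old, Old): (3, 3) - no unilateral deviation beneficial
Mixed NE: P1 plays New with p = 0.375, P2 plays New with q = 0.375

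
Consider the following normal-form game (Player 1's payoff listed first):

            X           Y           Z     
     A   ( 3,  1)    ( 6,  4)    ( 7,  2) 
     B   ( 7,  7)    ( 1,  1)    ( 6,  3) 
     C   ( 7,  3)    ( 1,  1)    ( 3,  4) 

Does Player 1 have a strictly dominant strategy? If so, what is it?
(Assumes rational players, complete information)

No strictly dominant strategy exists for Player 1

Work:
A strategy strictly dominates another if it gives a strictly higher payoff against every opponent action. Compare each pair of P1's strategies column-by-column:
  A vs B: [3 vs 7, 6 vs 1, 7 vs 6] → A does not strictly dominate B (column X: 3 ≤ 7)
  A vs C: [3 vs 7, 6 vs 1, 7 vs 3] → A does not strictly dominate C (column X: 3 ≤ 7)
  B vs A: [7 vs 3, 1 vs 6, 6 vs 7] → B does not strictly dominate A (column Y: 1 ≤ 6)
  B vs C: [7 vs 7, 1 vs 1, 6 vs 3] → B does not strictly dominate C (column X: 7 ≤ 7)
  C vs A: [7 vs 3, 1 vs 6, 3 vs 7] → C does not strictly dominate A (column Y: 1 ≤ 6)
  C vs B: [7 vs 7, 1 vs 1, 3 vs 6] → C does not strictly dominate B (column X: 7 ≤ 7)
No single strategy strictly dominates all others → no strictly dominant strategy.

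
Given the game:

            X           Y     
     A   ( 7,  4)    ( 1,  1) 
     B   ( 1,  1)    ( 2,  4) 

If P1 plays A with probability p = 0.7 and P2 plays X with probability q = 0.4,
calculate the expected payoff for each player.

E[P1] = 2.86, E[P2] = 2.38

Work:
E[P1] = p·q·π₁(A,X) + p·(1-q)·π₁(A,Y) + (1-p)·q·π₁(B,X) + (1-p)·(1-q)·π₁(B,Y)
= 0.7·0.4·7 + 0.7·0.6·1 + 0.3·0.4·1 + 0.3·0.6·2
= 2.86

E[P2] = 2.38 (similar calculation)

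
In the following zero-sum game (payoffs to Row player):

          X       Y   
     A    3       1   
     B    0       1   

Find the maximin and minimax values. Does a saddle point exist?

Maximin = 1, Minimax = 1, Saddle: True

Work:
Row minimums: [1, 0] → maximin = 1
Column maximums: [3, 1] → minimax = 1
Saddle point exists! Game value = 1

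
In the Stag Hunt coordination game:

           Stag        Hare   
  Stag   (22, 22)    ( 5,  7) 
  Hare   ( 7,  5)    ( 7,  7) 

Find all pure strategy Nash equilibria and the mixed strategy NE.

Pure NE: (Stag, Stag) and (Hare, Hare); Mixed NE: p = 0.1176, q = 0.1176

Work:
Check pure NE:
(Stag, Stag): (22, 22) - no unilateral deviation beneficial
(Hare, Hare): (7, 7) - no unilateral deviation beneficial
Mixed NE: P1 plays Stag with p = 0.1176, P2 plays Stag with q = 0.1176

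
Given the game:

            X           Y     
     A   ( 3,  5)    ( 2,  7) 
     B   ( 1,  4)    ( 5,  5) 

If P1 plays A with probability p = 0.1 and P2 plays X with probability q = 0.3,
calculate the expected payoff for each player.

E[P1] = 3.65, E[P2] = 4.87

Work:
E[P1] = p·q·π₁(A,X) + p·(1-q)·π₁(A,Y) + (1-p)·q·π₁(B,X) + (1-p)·(1-q)·π₁(B,Y)
= 0.1·0.3·3 + 0.1·0.7·2 + 0.9·0.3·1 + 0.9·0.7·5
= 3.65

E[P2] = 4.87 (similar calculation)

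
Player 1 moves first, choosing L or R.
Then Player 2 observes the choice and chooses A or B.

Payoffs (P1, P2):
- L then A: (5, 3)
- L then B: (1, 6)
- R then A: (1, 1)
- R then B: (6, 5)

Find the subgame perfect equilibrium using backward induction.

P1 plays R, P2 plays B after L and B after R; Payoff (6, 5)

Work:
Backward induction:
After L: P2 chooses B → P1 gets 1
After R: P2 chooses B → P1 gets 6
P1 chooses R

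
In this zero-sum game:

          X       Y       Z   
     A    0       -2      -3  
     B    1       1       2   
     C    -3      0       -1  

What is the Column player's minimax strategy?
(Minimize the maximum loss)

Column should play X or Y (all achieve the minimum), value = 1

Work:
Column player minimizes Row's maximum payoff:
Column X: max payoff to Row = 1
Column Y: max payoff to Row = 1
Column Z: max payoff to Row = 2
Minimum is 1, achieved by columns X, Y (tied).
Each of X or Y is a minimax strategy.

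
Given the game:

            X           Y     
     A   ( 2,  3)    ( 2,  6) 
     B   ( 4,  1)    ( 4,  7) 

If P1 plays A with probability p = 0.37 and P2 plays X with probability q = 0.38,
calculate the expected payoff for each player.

E[P1] = 3.26, E[P2] = 4.7718

Work:
E[P1] = p·q·π₁(A,X) + p·(1-q)·π₁(A,Y) + (1-p)·q·π₁(B,X) + (1-p)·(1-q)·π₁(B,Y)
= 0.37·0.38·2 + 0.37·0.62·2 + 0.63·0.38·4 + 0.63·0.62·4
= 3.26

E[P2] = 4.7718 (similar calculation)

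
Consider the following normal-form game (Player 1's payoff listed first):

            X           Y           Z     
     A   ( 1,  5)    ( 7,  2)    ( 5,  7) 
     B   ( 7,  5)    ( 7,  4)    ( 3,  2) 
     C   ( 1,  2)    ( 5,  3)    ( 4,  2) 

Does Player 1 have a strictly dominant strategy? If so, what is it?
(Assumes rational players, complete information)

No strictly dominant strategy exists for Player 1

Work:
A strategy strictly dominates another if it gives a strictly higher payoff against every opponent action. Compare each pair of P1's strategies column-by-column:
  A vs B: [1 vs 7, 7 vs 7, 5 vs 3] → A does not strictly dominate B (column X: 1 ≤ 7)
  A vs C: [1 vs 1, 7 vs 5, 5 vs 4] → A does not strictly dominate C (column X: 1 ≤ 1)
  B vs A: [7 vs 1, 7 vs 7, 3 vs 5] → B does not strictly dominate A (column Y: 7 ≤ 7)
  B vs C: [7 vs 1, 7 vs 5, 3 vs 4] → B does not strictly dominate C (column Z: 3 ≤ 4)
  C vs A: [1 vs 1, 5 vs 7, 4 vs 5] → C does not strictly dominate A (column X: 1 ≤ 1)
  C vs B: [1 vs 7, 5 vs 7, 4 vs 3] → C does not strictly dominate B (column X: 1 ≤ 7)
No single strategy strictly dominates all others → no strictly dominant strategy.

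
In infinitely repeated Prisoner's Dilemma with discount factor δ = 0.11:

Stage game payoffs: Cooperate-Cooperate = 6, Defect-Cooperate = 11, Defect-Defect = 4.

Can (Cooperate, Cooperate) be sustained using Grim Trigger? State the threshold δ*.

δ* = 0.7143; since δ = 0.11 < 0.7143, cooperation cannot be sustained

Work:
For Grim Trigger:
Cooperate forever: 6/(1-δ)
Defect then punished: 11 + 4·δ/(1-δ)
Need: 6/(1-δ) ≥ 11 + 4·δ/(1-δ)
Solving: δ ≥ (T-R)/(T-P) = (11-6)/(11-4) = 0.7143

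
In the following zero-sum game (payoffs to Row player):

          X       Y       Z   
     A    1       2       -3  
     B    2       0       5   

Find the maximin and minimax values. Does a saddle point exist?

Maximin = 0, Minimax = 2, Saddle: False

Work:
Row minimums: [-3, 0] → maximin = 0
Column maximums: [2, 2, 5] → minimax = 2
No saddle point (maximin ≠ minimax). Mixed strategy needed.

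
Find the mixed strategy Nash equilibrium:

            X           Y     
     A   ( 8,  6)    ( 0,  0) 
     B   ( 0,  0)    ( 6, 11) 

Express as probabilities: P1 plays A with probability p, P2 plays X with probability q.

p = 0.6471, q = 0.4286

Work:
Find probabilities that make opponent indifferent:
P2 chooses q to make P1 indifferent between A and B
P1 chooses p to make P2 indifferent between X and Y
Mixed NE: P1 plays (A: 0.6471, B: 0.3529), P2 plays (X: 0.4286, Y: 0.5714)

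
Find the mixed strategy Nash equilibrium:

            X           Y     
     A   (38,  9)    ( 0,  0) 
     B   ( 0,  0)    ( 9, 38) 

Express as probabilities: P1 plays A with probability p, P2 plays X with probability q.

p = 0.8085, q = 0.1915

Work:
Find probabilities that make opponent indifferent:
P2 chooses q to make P1 indifferent between A and B
P1 chooses p to make P2 indifferent between X and Y
Mixed NE: P1 plays (A: 0.8085, B: 0.1915), P2 plays (X: 0.1915, Y: 0.8085)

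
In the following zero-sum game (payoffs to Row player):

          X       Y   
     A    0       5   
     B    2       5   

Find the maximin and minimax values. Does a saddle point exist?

Maximin = 2, Minimax = 2, Saddle: True

Work:
Row minimums: [0, 2] → maximin = 2
Column maximums: [2, 5] → minimax = 2
Saddle point exists! Game value = 2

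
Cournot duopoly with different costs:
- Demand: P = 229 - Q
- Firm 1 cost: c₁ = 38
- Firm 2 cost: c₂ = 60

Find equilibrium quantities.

q₁* = 71.0, q₂* = 49.0

Work:
Reaction: q₁ = (229 - 38 - q₂)/2
Reaction: q₂ = (229 - 60 - q₁)/2
Solve simultaneously:
q₁* = (229 - 2×38 + 60)/3 = 71.0
q₂* = (229 - 2×60 + 38)/3 = 49.0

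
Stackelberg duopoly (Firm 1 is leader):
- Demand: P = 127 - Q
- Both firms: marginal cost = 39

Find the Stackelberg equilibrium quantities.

q₁* (leader) = 44.0, q₂* (follower) = 22.0

Work:
Follower's reaction: q₂ = (a - c - q₁)/2
Leader substitutes: π₁ = q₁·(a - q₁ - (a-c-q₁)/2 - c)
FOC: q₁* = (127 - 39)/2 = 44.00
Then: q₂* = (127 - 39 - 44.0)/2 = 22.00
Leader has first-mover advantage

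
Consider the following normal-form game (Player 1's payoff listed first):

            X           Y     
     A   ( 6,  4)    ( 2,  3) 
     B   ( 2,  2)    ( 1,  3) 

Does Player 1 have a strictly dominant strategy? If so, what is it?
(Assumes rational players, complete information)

Yes, Player 1's strictly dominant strategy is A

Work:
A strategy strictly dominates another if it gives a strictly higher payoff against every opponent action. Compare each pair of P1's strategies column-by-column:
  A vs B: [6 vs 2, 2 vs 1] → A strictly dominates B
  B vs A: [2 vs 6, 1 vs 2] → B does not strictly dominate A (column X: 2 ≤ 6)
A strictly dominates every other strategy → strictly dominant.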